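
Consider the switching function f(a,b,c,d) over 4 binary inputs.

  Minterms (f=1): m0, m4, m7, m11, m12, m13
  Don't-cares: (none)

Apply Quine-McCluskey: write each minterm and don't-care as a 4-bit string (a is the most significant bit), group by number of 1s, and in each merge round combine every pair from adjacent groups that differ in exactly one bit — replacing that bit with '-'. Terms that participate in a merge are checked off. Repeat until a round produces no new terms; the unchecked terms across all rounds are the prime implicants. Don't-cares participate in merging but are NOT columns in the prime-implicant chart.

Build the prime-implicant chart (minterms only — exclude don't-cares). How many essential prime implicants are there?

4

Round 0: 0000✓ 0100✓ 0111 1011 1100✓ 1101✓
Round 1: -100 0-00 110-
PIs = {-100, 0-00, 0111, 1011, 110-}
Coverage chart:
  m0: 0-00 ←essential
  m4: -100,0-00
  m7: 0111 ←essential
  m11: 1011 ←essential
  m12: -100,110-
  m13: 110- ←essential
Essential: 0-00, 0111, 1011, 110-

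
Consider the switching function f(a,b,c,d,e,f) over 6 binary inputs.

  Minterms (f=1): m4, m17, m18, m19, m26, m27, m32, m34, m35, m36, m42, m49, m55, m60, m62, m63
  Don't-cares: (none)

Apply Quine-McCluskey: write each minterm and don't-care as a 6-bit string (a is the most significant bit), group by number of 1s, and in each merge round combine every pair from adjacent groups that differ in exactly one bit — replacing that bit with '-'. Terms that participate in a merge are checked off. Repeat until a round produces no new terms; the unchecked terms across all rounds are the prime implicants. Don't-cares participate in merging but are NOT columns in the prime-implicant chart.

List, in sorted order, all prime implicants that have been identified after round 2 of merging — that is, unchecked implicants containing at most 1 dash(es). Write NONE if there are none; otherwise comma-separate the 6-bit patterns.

-00100, -10001, 0100-1, 10-010, 100-00, 1000-0, 10001-, 11-111, 1111-0, 11111-

size-2^0 implicants → 000100(✓)  010001(✓)  010010(✓)  010011(✓)  011010(✓)  011011(✓)  100000(✓)  100010(✓)  100011(✓)  100100(✓)  101010(✓)  110001(✓)  110111(✓)  111100(✓)  111110(✓)  111111(✓)
size-2^1 implicants → -00100  -10001  01-010(✓)  01-011(✓)  0100-1  01001-(✓)  01101-(✓)  10-010  100-00  1000-0  10001-  11-111  1111-0  11111-
size-2^2 implicants → 01-01-
Unchecked terms (primes): -00100, -10001, 01-01-, 0100-1, 10-010, 100-00, 1000-0, 10001-, 11-111, 1111-0, 11111-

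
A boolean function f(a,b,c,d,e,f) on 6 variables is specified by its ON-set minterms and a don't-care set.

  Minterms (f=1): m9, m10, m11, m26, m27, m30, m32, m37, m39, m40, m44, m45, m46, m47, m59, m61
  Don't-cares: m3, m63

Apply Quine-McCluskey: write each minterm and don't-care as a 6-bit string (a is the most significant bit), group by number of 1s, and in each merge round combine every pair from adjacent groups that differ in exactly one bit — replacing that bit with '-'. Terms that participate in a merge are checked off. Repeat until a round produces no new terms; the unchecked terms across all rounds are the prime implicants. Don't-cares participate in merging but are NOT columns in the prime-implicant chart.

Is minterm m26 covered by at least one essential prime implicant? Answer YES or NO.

YES

Round 0: 000011✓ 001001✓ 001010✓ 001011✓ 011010✓ 011011✓ 011110✓ 100000✓ 100101✓ 100111✓ 101000✓ 101100✓ 101101✓ 101110✓ 101111✓ 111011✓ 111101✓ 111111✓
Round 1: -11011 0-1010✓ 0-1011✓ 00-011 0010-1 00101-✓ 011-10 01101-✓ 1-1101✓ 1-1111✓ 10-000 10-101✓ 10-111✓ 1001-1✓ 101-00 1011-0✓ 1011-1✓ 10110-✓ 10111-✓ 111-11 1111-1✓
Round 2: 0-101- 1-11-1 10-1-1 1011--
PIs = {-11011, 0-101-, 00-011, 0010-1, 011-10, 1-11-1, 10-000, 10-1-1, 101-00, 1011--, 111-11}
Coverage chart:
  m9: 0010-1 ←essential
  m10: 0-101- ←essential
  m11: 0-101-,00-011,0010-1
  m26: 0-101-,011-10
  m27: -11011,0-101-
  m30: 011-10 ←essential
  m32: 10-000 ←essential
  m37: 10-1-1 ←essential
  m39: 10-1-1 ←essential
  m40: 10-000,101-00
  m44: 101-00,1011--
  m45: 1-11-1,10-1-1,1011--
  m46: 1011-- ←essential
  m47: 1-11-1,10-1-1,1011--
  m59: -11011,111-11
  m61: 1-11-1 ←essential
Essential: 0-101-, 0010-1, 011-10, 1-11-1, 10-000, 10-1-1, 1011--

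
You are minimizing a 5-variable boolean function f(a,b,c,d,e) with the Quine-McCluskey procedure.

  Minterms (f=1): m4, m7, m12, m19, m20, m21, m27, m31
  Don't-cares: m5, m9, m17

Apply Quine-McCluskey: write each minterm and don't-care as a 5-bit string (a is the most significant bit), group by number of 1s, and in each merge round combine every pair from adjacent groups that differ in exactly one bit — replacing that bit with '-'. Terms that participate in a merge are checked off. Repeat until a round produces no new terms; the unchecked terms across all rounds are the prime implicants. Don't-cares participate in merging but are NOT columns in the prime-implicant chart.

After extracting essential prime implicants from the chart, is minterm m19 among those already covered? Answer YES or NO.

NO

size-2^0 implicants → 00100(✓)  00101(✓)  00111(✓)  01001  01100(✓)  10001(✓)  10011(✓)  10100(✓)  10101(✓)  11011(✓)  11111(✓)
size-2^1 implicants → -0100(✓)  -0101(✓)  0-100  001-1  0010-(✓)  1-011  10-01  100-1  1010-(✓)  11-11
size-2^2 implicants → -010-
Unchecked terms (primes): -010-, 0-100, 001-1, 01001, 1-011, 10-01, 100-1, 11-11
Minterm coverage:
  m4 ⊆ -010-,0-100
  m7 ⊆ 001-1 [E]
  m12 ⊆ 0-100 [E]
  m19 ⊆ 1-011,100-1
  m20 ⊆ -010- [E]
  m21 ⊆ -010-,10-01
  m27 ⊆ 1-011,11-11
  m31 ⊆ 11-11 [E]
E = {-010-, 0-100, 001-1, 11-11}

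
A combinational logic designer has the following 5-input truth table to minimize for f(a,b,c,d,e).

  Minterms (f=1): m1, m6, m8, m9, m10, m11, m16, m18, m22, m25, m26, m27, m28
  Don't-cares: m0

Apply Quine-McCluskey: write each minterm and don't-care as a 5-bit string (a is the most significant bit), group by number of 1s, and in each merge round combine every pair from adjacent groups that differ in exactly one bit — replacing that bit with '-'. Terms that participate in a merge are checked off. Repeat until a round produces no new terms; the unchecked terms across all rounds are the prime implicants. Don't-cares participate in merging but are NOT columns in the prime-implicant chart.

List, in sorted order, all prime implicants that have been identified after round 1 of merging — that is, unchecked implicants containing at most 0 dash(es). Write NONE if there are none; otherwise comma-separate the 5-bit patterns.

size-2^0 implicants → 00000(✓)  00001(✓)  00110(✓)  01000(✓)  01001(✓)  01010(✓)  01011(✓)  10000(✓)  10010(✓)  10110(✓)  11001(✓)  11010(✓)  11011(✓)  11100
size-2^1 implicants → -0000  -0110  -1001(✓)  -1010(✓)  -1011(✓)  0-000(✓)  0-001(✓)  0000-(✓)  010-0(✓)  010-1(✓)  0100-(✓)  0101-(✓)  1-010  10-10  100-0  110-1(✓)  1101-(✓)
size-2^2 implicants → -10-1  -101-  0-00-  010--
Unchecked terms (primes): -0000, -0110, -10-1, -101-, 0-00-, 010--, 1-010, 10-10, 100-0, 11100

11100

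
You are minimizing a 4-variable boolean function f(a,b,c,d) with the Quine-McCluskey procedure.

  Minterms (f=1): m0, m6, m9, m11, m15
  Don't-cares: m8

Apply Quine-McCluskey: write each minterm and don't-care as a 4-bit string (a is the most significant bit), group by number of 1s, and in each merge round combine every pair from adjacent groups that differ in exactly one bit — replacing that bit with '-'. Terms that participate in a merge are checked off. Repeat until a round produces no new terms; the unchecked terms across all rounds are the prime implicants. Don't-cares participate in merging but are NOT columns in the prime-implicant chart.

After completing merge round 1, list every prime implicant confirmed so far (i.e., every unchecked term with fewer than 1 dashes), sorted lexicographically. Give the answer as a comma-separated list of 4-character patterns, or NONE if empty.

0110

Round 0: 0000✓ 0110 1000✓ 1001✓ 1011✓ 1111✓
Round 1: -000 1-11 10-1 100-
PIs = {-000, 0110, 1-11, 10-1, 100-}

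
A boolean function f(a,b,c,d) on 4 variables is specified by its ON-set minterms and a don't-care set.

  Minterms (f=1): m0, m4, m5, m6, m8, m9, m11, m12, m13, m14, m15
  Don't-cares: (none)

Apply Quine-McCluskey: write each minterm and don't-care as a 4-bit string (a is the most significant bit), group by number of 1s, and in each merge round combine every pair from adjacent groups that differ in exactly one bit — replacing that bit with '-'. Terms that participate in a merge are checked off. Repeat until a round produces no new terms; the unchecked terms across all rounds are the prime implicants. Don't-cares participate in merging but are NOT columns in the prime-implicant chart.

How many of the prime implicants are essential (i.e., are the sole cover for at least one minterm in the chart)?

size-2^0 implicants → 0000(✓)  0100(✓)  0101(✓)  0110(✓)  1000(✓)  1001(✓)  1011(✓)  1100(✓)  1101(✓)  1110(✓)  1111(✓)
size-2^1 implicants → -000(✓)  -100(✓)  -101(✓)  -110(✓)  0-00(✓)  01-0(✓)  010-(✓)  1-00(✓)  1-01(✓)  1-11(✓)  10-1(✓)  100-(✓)  11-0(✓)  11-1(✓)  110-(✓)  111-(✓)
size-2^2 implicants → --00  -1-0  -10-  1--1  1-0-  11--
Unchecked terms (primes): --00, -1-0, -10-, 1--1, 1-0-, 11--
Minterm coverage:
  m0 ⊆ --00 [E]
  m4 ⊆ --00,-1-0,-10-
  m5 ⊆ -10- [E]
  m6 ⊆ -1-0 [E]
  m8 ⊆ --00,1-0-
  m9 ⊆ 1--1,1-0-
  m11 ⊆ 1--1 [E]
  m12 ⊆ --00,-1-0,-10-,1-0-,11--
  m13 ⊆ -10-,1--1,1-0-,11--
  m14 ⊆ -1-0,11--
  m15 ⊆ 1--1,11--
E = {--00, -1-0, -10-, 1--1}

4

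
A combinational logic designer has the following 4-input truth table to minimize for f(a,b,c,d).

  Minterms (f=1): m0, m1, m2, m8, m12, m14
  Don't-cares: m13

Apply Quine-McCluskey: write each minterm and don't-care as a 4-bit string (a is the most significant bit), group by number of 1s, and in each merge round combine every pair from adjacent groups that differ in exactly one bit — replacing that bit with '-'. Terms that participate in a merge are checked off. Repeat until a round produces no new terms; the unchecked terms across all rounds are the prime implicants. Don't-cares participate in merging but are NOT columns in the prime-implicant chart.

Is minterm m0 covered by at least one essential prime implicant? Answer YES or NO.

Round 0: 0000✓ 0001✓ 0010✓ 1000✓ 1100✓ 1101✓ 1110✓
Round 1: -000 00-0 000- 1-00 11-0 110-
PIs = {-000, 00-0, 000-, 1-00, 11-0, 110-}
Coverage chart:
  m0: -000,00-0,000-
  m1: 000- ←essential
  m2: 00-0 ←essential
  m8: -000,1-00
  m12: 1-00,11-0,110-
  m14: 11-0 ←essential
Essential: 00-0, 000-, 11-0

YES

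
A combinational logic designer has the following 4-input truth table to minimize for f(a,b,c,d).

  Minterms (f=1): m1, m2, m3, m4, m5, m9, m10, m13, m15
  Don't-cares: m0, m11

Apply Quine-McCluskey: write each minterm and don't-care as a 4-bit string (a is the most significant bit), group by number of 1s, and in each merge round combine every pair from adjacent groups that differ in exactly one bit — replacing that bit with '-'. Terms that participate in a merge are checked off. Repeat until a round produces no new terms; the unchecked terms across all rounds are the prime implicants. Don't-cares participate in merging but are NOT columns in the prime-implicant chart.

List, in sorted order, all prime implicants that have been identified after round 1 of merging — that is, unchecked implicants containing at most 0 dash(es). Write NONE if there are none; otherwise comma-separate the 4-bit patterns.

NONE

[col 0] 0000*, 0001*, 0010*, 0011*, 0100*, 0101*, 1001*, 1010*, 1011*, 1101*, 1111*
[col 1] -001*, -010*, -011*, -101*, 0-00*, 0-01*, 00-0*, 00-1*, 000-*, 001-*, 010-*, 1-01*, 1-11*, 10-1*, 101-*, 11-1*
[col 2] --01, -0-1, -01-, 0-0-, 00--, 1--1
Prime implicants: --01, -0-1, -01-, 0-0-, 00--, 1--1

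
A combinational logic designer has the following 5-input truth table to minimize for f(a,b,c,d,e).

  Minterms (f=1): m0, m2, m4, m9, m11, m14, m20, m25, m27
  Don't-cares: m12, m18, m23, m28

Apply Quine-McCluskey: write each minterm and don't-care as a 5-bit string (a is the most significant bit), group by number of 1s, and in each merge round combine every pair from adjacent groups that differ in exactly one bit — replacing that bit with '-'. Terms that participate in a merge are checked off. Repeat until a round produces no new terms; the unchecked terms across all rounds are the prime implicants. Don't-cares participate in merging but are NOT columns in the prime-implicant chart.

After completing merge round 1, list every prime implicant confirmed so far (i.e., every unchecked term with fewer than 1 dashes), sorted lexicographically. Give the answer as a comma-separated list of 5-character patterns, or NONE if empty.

size-2^0 implicants → 00000(✓)  00010(✓)  00100(✓)  01001(✓)  01011(✓)  01100(✓)  01110(✓)  10010(✓)  10100(✓)  10111  11001(✓)  11011(✓)  11100(✓)
size-2^1 implicants → -0010  -0100(✓)  -1001(✓)  -1011(✓)  -1100(✓)  0-100(✓)  00-00  000-0  010-1(✓)  011-0  1-100(✓)  110-1(✓)
size-2^2 implicants → --100  -10-1
Unchecked terms (primes): --100, -0010, -10-1, 00-00, 000-0, 011-0, 10111

10111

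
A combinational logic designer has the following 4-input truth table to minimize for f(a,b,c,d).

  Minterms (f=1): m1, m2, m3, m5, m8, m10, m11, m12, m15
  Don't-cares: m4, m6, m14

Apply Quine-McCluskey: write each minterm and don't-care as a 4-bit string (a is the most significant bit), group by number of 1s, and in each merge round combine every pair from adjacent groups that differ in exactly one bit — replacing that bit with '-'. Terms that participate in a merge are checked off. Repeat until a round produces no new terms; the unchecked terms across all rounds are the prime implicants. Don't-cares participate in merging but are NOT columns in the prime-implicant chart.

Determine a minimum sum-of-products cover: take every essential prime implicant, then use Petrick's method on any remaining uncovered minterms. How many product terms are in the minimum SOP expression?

[col 0] 0001*, 0010*, 0011*, 0100*, 0101*, 0110*, 1000*, 1010*, 1011*, 1100*, 1110*, 1111*
[col 1] -010*, -011*, -100*, -110*, 0-01, 0-10*, 00-1, 001-*, 01-0*, 010-, 1-00*, 1-10*, 1-11*, 10-0*, 101-*, 11-0*, 111-*
[col 2] --10, -01-, -1-0, 1--0, 1-1-
Prime implicants: --10, -01-, -1-0, 0-01, 00-1, 010-, 1--0, 1-1-
PI chart (minterm → PIs covering it):
  1 | 0-01,00-1
  2 | --10,-01-
  3 | -01-,00-1
  5 | 0-01,010-
  8 | 1--0  (sole → essential)
  10 | --10,-01-,1--0,1-1-
  11 | -01-,1-1-
  12 | -1-0,1--0
  15 | 1-1-  (sole → essential)
Essential prime implicants: 1--0, 1-1-
Petrick residual → -01-, 0-01
Minimum SOP uses 4 PIs: b'c + a'c'd + ad' + ac

4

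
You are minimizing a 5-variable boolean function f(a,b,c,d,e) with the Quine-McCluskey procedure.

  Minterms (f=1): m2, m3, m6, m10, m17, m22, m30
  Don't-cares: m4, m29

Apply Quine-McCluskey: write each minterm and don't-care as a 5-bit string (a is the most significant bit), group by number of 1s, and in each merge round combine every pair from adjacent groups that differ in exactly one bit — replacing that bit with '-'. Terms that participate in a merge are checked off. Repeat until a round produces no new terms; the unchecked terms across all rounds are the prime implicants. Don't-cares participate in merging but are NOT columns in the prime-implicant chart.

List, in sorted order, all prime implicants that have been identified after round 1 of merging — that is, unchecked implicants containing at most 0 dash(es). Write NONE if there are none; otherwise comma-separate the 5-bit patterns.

10001, 11101

Round 0: 00010✓ 00011✓ 00100✓ 00110✓ 01010✓ 10001 10110✓ 11101 11110✓
Round 1: -0110 0-010 00-10 0001- 001-0 1-110
PIs = {-0110, 0-010, 00-10, 0001-, 001-0, 1-110, 10001, 11101}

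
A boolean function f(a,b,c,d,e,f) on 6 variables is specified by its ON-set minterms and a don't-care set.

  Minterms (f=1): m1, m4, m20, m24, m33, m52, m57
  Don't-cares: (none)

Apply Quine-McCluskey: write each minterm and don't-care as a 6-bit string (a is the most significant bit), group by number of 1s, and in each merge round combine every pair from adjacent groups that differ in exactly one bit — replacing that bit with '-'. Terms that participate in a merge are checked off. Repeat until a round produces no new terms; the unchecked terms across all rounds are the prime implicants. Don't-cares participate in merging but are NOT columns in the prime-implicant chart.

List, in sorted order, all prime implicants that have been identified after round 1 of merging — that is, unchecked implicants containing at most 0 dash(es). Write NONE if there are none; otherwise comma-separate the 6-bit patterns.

[col 0] 000001*, 000100*, 010100*, 011000, 100001*, 110100*, 111001
[col 1] -00001, -10100, 0-0100
Prime implicants: -00001, -10100, 0-0100, 011000, 111001

011000, 111001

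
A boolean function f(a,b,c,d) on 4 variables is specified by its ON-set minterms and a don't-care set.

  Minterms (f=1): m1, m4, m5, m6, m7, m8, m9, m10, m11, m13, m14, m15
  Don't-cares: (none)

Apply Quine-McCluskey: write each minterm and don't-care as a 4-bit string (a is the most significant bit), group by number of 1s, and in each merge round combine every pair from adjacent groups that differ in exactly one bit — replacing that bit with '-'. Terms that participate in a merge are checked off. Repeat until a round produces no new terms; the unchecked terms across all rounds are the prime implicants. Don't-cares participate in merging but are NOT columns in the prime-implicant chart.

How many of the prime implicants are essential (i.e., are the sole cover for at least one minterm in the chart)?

size-2^0 implicants → 0001(✓)  0100(✓)  0101(✓)  0110(✓)  0111(✓)  1000(✓)  1001(✓)  1010(✓)  1011(✓)  1101(✓)  1110(✓)  1111(✓)
size-2^1 implicants → -001(✓)  -101(✓)  -110(✓)  -111(✓)  0-01(✓)  01-0(✓)  01-1(✓)  010-(✓)  011-(✓)  1-01(✓)  1-10(✓)  1-11(✓)  10-0(✓)  10-1(✓)  100-(✓)  101-(✓)  11-1(✓)  111-(✓)
size-2^2 implicants → --01  -1-1  -11-  01--  1--1  1-1-  10--
Unchecked terms (primes): --01, -1-1, -11-, 01--, 1--1, 1-1-, 10--
Minterm coverage:
  m1 ⊆ --01 [E]
  m4 ⊆ 01-- [E]
  m5 ⊆ --01,-1-1,01--
  m6 ⊆ -11-,01--
  m7 ⊆ -1-1,-11-,01--
  m8 ⊆ 10-- [E]
  m9 ⊆ --01,1--1,10--
  m10 ⊆ 1-1-,10--
  m11 ⊆ 1--1,1-1-,10--
  m13 ⊆ --01,-1-1,1--1
  m14 ⊆ -11-,1-1-
  m15 ⊆ -1-1,-11-,1--1,1-1-
E = {--01, 01--, 10--}

3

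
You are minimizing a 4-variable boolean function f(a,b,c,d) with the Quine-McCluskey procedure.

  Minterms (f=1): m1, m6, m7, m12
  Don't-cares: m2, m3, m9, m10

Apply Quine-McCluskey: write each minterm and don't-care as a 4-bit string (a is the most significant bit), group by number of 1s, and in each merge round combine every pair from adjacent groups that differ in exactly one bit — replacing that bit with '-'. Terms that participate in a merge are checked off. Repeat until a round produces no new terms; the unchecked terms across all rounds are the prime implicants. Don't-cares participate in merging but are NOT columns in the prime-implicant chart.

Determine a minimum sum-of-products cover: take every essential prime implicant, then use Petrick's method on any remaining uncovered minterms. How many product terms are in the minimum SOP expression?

3

Round 0: 0001✓ 0010✓ 0011✓ 0110✓ 0111✓ 1001✓ 1010✓ 1100
Round 1: -001 -010 0-10✓ 0-11✓ 00-1 001-✓ 011-✓
Round 2: 0-1-
PIs = {-001, -010, 0-1-, 00-1, 1100}
Coverage chart:
  m1: -001,00-1
  m6: 0-1- ←essential
  m7: 0-1- ←essential
  m12: 1100 ←essential
Essential: 0-1-, 1100
Petrick residual → -001
Min cover (3 terms): b'c'd + a'c + abc'd'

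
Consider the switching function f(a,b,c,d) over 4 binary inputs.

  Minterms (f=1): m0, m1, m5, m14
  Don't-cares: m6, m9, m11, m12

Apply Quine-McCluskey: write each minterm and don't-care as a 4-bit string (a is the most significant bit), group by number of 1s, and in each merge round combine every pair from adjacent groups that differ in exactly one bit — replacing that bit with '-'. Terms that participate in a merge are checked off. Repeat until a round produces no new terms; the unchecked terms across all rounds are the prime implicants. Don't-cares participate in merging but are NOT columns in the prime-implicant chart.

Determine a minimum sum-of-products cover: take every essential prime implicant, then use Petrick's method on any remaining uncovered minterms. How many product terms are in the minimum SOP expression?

size-2^0 implicants → 0000(✓)  0001(✓)  0101(✓)  0110(✓)  1001(✓)  1011(✓)  1100(✓)  1110(✓)
size-2^1 implicants → -001  -110  0-01  000-  10-1  11-0
Unchecked terms (primes): -001, -110, 0-01, 000-, 10-1, 11-0
Minterm coverage:
  m0 ⊆ 000- [E]
  m1 ⊆ -001,0-01,000-
  m5 ⊆ 0-01 [E]
  m14 ⊆ -110,11-0
E = {0-01, 000-}
Petrick residual → -110
Cover = bcd' + a'c'd + a'b'c'  |cover|=3

3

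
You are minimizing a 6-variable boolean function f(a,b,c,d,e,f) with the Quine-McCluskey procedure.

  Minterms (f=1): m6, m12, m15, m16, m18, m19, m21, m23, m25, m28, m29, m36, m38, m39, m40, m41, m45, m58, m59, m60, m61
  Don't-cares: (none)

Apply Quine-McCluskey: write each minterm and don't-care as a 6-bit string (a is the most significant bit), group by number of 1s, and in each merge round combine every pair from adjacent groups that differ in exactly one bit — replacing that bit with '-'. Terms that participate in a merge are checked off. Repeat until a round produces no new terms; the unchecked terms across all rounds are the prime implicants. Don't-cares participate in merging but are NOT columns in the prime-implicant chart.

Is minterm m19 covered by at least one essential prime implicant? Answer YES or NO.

NO

size-2^0 implicants → 000110(✓)  001100(✓)  001111  010000(✓)  010010(✓)  010011(✓)  010101(✓)  010111(✓)  011001(✓)  011100(✓)  011101(✓)  100100(✓)  100110(✓)  100111(✓)  101000(✓)  101001(✓)  101101(✓)  111010(✓)  111011(✓)  111100(✓)  111101(✓)
size-2^1 implicants → -00110  -11100(✓)  -11101(✓)  0-1100  01-101  010-11  0100-0  01001-  0101-1  011-01  01110-(✓)  1-1101  1001-0  10011-  101-01  10100-  11101-  11110-(✓)
size-2^2 implicants → -1110-
Unchecked terms (primes): -00110, -1110-, 0-1100, 001111, 01-101, 010-11, 0100-0, 01001-, 0101-1, 011-01, 1-1101, 1001-0, 10011-, 101-01, 10100-, 11101-
Minterm coverage:
  m6 ⊆ -00110 [E]
  m12 ⊆ 0-1100 [E]
  m15 ⊆ 001111 [E]
  m16 ⊆ 0100-0 [E]
  m18 ⊆ 0100-0,01001-
  m19 ⊆ 010-11,01001-
  m21 ⊆ 01-101,0101-1
  m23 ⊆ 010-11,0101-1
  m25 ⊆ 011-01 [E]
  m28 ⊆ -1110-,0-1100
  m29 ⊆ -1110-,01-101,011-01
  m36 ⊆ 1001-0 [E]
  m38 ⊆ -00110,1001-0,10011-
  m39 ⊆ 10011- [E]
  m40 ⊆ 10100- [E]
  m41 ⊆ 101-01,10100-
  m45 ⊆ 1-1101,101-01
  m58 ⊆ 11101- [E]
  m59 ⊆ 11101- [E]
  m60 ⊆ -1110- [E]
  m61 ⊆ -1110-,1-1101
E = {-00110, -1110-, 0-1100, 001111, 0100-0, 011-01, 1001-0, 10011-, 10100-, 11101-}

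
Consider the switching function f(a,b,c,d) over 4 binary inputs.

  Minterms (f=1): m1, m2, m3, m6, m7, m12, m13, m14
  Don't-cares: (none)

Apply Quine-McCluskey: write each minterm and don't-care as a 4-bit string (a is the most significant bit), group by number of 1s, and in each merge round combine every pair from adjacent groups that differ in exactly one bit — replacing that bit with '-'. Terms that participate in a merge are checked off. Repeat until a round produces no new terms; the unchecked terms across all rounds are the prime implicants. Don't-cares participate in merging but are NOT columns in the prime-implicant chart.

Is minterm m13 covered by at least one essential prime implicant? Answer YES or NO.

size-2^0 implicants → 0001(✓)  0010(✓)  0011(✓)  0110(✓)  0111(✓)  1100(✓)  1101(✓)  1110(✓)
size-2^1 implicants → -110  0-10(✓)  0-11(✓)  00-1  001-(✓)  011-(✓)  11-0  110-
size-2^2 implicants → 0-1-
Unchecked terms (primes): -110, 0-1-, 00-1, 11-0, 110-
Minterm coverage:
  m1 ⊆ 00-1 [E]
  m2 ⊆ 0-1- [E]
  m3 ⊆ 0-1-,00-1
  m6 ⊆ -110,0-1-
  m7 ⊆ 0-1- [E]
  m12 ⊆ 11-0,110-
  m13 ⊆ 110- [E]
  m14 ⊆ -110,11-0
E = {0-1-, 00-1, 110-}

YES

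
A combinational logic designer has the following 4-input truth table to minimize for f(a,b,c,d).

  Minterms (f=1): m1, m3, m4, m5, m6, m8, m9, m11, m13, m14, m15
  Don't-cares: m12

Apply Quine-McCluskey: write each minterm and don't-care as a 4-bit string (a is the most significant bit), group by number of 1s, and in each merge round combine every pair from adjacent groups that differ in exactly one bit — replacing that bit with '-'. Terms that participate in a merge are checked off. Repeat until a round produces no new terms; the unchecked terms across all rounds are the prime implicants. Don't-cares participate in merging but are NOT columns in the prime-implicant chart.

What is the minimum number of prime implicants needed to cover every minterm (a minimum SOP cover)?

5

Round 0: 0001✓ 0011✓ 0100✓ 0101✓ 0110✓ 1000✓ 1001✓ 1011✓ 1100✓ 1101✓ 1110✓ 1111✓
Round 1: -001✓ -011✓ -100✓ -101✓ -110✓ 0-01✓ 00-1✓ 01-0✓ 010-✓ 1-00✓ 1-01✓ 1-11✓ 10-1✓ 100-✓ 11-0✓ 11-1✓ 110-✓ 111-✓
Round 2: --01 -0-1 -1-0 -10- 1--1 1-0- 11--
PIs = {--01, -0-1, -1-0, -10-, 1--1, 1-0-, 11--}
Coverage chart:
  m1: --01,-0-1
  m3: -0-1 ←essential
  m4: -1-0,-10-
  m5: --01,-10-
  m6: -1-0 ←essential
  m8: 1-0- ←essential
  m9: --01,-0-1,1--1,1-0-
  m11: -0-1,1--1
  m13: --01,-10-,1--1,1-0-,11--
  m14: -1-0,11--
  m15: 1--1,11--
Essential: -0-1, -1-0, 1-0-
Petrick residual → --01, 1--1
Min cover (5 terms): c'd + b'd + bd' + ad + ac'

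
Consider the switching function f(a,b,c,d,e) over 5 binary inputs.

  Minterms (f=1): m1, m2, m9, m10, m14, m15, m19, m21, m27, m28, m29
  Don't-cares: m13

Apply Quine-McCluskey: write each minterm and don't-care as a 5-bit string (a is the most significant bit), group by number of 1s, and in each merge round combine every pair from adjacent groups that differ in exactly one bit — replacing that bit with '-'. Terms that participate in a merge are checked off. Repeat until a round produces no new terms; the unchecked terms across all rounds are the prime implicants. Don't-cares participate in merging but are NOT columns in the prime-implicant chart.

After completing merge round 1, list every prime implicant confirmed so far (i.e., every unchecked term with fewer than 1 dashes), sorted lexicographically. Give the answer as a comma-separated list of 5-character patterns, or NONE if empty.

NONE

Round 0: 00001✓ 00010✓ 01001✓ 01010✓ 01101✓ 01110✓ 01111✓ 10011✓ 10101✓ 11011✓ 11100✓ 11101✓
Round 1: -1101 0-001 0-010 01-01 01-10 011-1 0111- 1-011 1-101 1110-
PIs = {-1101, 0-001, 0-010, 01-01, 01-10, 011-1, 0111-, 1-011, 1-101, 1110-}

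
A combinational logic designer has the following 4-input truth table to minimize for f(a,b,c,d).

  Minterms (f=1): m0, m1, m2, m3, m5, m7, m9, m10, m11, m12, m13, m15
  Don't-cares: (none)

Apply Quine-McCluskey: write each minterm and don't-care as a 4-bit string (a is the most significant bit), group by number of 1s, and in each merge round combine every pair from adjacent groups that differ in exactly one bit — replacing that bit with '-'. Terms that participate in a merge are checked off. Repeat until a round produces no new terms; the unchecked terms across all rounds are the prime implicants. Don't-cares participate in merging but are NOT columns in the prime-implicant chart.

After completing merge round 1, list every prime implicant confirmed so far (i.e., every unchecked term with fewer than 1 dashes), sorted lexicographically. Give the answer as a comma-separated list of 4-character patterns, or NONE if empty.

NONE

Round 0: 0000✓ 0001✓ 0010✓ 0011✓ 0101✓ 0111✓ 1001✓ 1010✓ 1011✓ 1100✓ 1101✓ 1111✓
Round 1: -001✓ -010✓ -011✓ -101✓ -111✓ 0-01✓ 0-11✓ 00-0✓ 00-1✓ 000-✓ 001-✓ 01-1✓ 1-01✓ 1-11✓ 10-1✓ 101-✓ 11-1✓ 110-
Round 2: --01✓ --11✓ -0-1✓ -01- -1-1✓ 0--1✓ 00-- 1--1✓
Round 3: ---1
PIs = {---1, -01-, 00--, 110-}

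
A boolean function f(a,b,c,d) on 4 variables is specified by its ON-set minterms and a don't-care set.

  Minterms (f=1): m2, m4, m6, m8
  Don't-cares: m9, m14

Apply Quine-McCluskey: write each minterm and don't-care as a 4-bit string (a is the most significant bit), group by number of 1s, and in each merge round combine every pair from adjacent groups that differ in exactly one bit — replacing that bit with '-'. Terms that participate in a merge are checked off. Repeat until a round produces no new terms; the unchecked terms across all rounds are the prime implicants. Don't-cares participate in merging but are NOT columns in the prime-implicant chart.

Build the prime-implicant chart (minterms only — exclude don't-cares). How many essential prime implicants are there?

Round 0: 0010✓ 0100✓ 0110✓ 1000✓ 1001✓ 1110✓
Round 1: -110 0-10 01-0 100-
PIs = {-110, 0-10, 01-0, 100-}
Coverage chart:
  m2: 0-10 ←essential
  m4: 01-0 ←essential
  m6: -110,0-10,01-0
  m8: 100- ←essential
Essential: 0-10, 01-0, 100-

3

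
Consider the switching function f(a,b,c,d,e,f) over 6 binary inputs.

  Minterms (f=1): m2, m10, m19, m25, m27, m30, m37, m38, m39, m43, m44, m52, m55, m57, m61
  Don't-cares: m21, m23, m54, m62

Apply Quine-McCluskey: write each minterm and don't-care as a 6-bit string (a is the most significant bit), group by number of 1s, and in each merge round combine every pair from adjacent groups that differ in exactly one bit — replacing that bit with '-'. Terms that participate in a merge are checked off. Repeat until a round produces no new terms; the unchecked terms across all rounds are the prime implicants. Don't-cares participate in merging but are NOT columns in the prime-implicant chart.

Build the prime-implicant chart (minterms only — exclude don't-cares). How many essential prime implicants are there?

8

[col 0] 000010*, 001010*, 010011*, 010101*, 010111*, 011001*, 011011*, 011110*, 100101*, 100110*, 100111*, 101011, 101100, 110100*, 110110*, 110111*, 111001*, 111101*, 111110*
[col 1] -10111, -11001, -11110, 00-010, 01-011, 010-11, 0101-1, 0110-1, 1-0110*, 1-0111*, 1001-1, 10011-*, 11-110, 1101-0, 11011-*, 111-01
[col 2] 1-011-
Prime implicants: -10111, -11001, -11110, 00-010, 01-011, 010-11, 0101-1, 0110-1, 1-011-, 1001-1, 101011, 101100, 11-110, 1101-0, 111-01
PI chart (minterm → PIs covering it):
  2 | 00-010  (sole → essential)
  10 | 00-010  (sole → essential)
  19 | 01-011,010-11
  25 | -11001,0110-1
  27 | 01-011,0110-1
  30 | -11110  (sole → essential)
  37 | 1001-1  (sole → essential)
  38 | 1-011-  (sole → essential)
  39 | 1-011-,1001-1
  43 | 101011  (sole → essential)
  44 | 101100  (sole → essential)
  52 | 1101-0  (sole → essential)
  55 | -10111,1-011-
  57 | -11001,111-01
  61 | 111-01  (sole → essential)
Essential prime implicants: -11110, 00-010, 1-011-, 1001-1, 101011, 101100, 1101-0, 111-01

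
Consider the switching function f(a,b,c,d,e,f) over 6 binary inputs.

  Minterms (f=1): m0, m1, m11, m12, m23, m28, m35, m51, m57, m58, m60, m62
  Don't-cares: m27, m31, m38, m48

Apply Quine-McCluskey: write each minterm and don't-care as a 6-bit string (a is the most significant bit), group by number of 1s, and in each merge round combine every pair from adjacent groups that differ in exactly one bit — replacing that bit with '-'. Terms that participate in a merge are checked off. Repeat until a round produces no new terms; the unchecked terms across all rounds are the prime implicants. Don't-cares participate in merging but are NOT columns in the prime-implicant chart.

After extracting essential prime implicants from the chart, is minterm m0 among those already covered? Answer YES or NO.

[col 0] 000000*, 000001*, 001011*, 001100*, 010111*, 011011*, 011100*, 011111*, 100011*, 100110, 110000, 110011*, 111001, 111010*, 111100*, 111110*
[col 1] -11100, 0-1011, 0-1100, 00000-, 01-111, 011-11, 1-0011, 111-10, 1111-0
Prime implicants: -11100, 0-1011, 0-1100, 00000-, 01-111, 011-11, 1-0011, 100110, 110000, 111-10, 111001, 1111-0
PI chart (minterm → PIs covering it):
  0 | 00000-  (sole → essential)
  1 | 00000-  (sole → essential)
  11 | 0-1011  (sole → essential)
  12 | 0-1100  (sole → essential)
  23 | 01-111  (sole → essential)
  28 | -11100,0-1100
  35 | 1-0011  (sole → essential)
  51 | 1-0011  (sole → essential)
  57 | 111001  (sole → essential)
  58 | 111-10  (sole → essential)
  60 | -11100,1111-0
  62 | 111-10,1111-0
Essential prime implicants: 0-1011, 0-1100, 00000-, 01-111, 1-0011, 111-10, 111001

YES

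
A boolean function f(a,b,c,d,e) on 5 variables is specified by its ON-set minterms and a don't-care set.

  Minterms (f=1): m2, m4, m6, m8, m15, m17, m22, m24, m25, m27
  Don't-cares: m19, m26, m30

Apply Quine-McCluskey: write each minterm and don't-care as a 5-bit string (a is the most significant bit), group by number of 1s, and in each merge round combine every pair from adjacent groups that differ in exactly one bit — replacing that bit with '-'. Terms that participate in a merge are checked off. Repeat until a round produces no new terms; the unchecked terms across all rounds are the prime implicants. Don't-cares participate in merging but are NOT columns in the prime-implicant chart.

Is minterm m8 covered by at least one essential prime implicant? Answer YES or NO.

YES

size-2^0 implicants → 00010(✓)  00100(✓)  00110(✓)  01000(✓)  01111  10001(✓)  10011(✓)  10110(✓)  11000(✓)  11001(✓)  11010(✓)  11011(✓)  11110(✓)
size-2^1 implicants → -0110  -1000  00-10  001-0  1-001(✓)  1-011(✓)  1-110  100-1(✓)  11-10  110-0(✓)  110-1(✓)  1100-(✓)  1101-(✓)
size-2^2 implicants → 1-0-1  110--
Unchecked terms (primes): -0110, -1000, 00-10, 001-0, 01111, 1-0-1, 1-110, 11-10, 110--
Minterm coverage:
  m2 ⊆ 00-10 [E]
  m4 ⊆ 001-0 [E]
  m6 ⊆ -0110,00-10,001-0
  m8 ⊆ -1000 [E]
  m15 ⊆ 01111 [E]
  m17 ⊆ 1-0-1 [E]
  m22 ⊆ -0110,1-110
  m24 ⊆ -1000,110--
  m25 ⊆ 1-0-1,110--
  m27 ⊆ 1-0-1,110--
E = {-1000, 00-10, 001-0, 01111, 1-0-1}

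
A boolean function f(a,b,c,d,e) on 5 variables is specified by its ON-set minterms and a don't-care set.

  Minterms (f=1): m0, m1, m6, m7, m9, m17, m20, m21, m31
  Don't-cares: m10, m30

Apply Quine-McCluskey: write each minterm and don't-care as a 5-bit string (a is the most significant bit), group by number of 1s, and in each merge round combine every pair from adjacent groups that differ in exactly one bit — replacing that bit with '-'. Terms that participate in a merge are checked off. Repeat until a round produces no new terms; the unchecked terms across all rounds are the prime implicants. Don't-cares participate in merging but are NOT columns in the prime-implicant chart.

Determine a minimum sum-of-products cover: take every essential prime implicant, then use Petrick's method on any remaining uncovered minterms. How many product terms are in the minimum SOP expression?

6

size-2^0 implicants → 00000(✓)  00001(✓)  00110(✓)  00111(✓)  01001(✓)  01010  10001(✓)  10100(✓)  10101(✓)  11110(✓)  11111(✓)
size-2^1 implicants → -0001  0-001  0000-  0011-  10-01  1010-  1111-
Unchecked terms (primes): -0001, 0-001, 0000-, 0011-, 01010, 10-01, 1010-, 1111-
Minterm coverage:
  m0 ⊆ 0000- [E]
  m1 ⊆ -0001,0-001,0000-
  m6 ⊆ 0011- [E]
  m7 ⊆ 0011- [E]
  m9 ⊆ 0-001 [E]
  m17 ⊆ -0001,10-01
  m20 ⊆ 1010- [E]
  m21 ⊆ 10-01,1010-
  m31 ⊆ 1111- [E]
E = {0-001, 0000-, 0011-, 1010-, 1111-}
Petrick residual → -0001
Cover = b'c'd'e + a'c'd'e + a'b'c'd' + a'b'cd + ab'cd' + abcd  |cover|=6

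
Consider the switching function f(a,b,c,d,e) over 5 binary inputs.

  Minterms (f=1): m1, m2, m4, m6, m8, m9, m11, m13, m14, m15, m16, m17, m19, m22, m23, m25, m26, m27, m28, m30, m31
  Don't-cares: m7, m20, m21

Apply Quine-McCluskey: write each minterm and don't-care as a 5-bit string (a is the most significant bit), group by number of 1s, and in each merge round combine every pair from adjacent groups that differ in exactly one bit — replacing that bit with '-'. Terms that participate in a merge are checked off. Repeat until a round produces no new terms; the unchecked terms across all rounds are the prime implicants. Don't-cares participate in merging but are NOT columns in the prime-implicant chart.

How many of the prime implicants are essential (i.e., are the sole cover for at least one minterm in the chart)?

9

size-2^0 implicants → 00001(✓)  00010(✓)  00100(✓)  00110(✓)  00111(✓)  01000(✓)  01001(✓)  01011(✓)  01101(✓)  01110(✓)  01111(✓)  10000(✓)  10001(✓)  10011(✓)  10100(✓)  10101(✓)  10110(✓)  10111(✓)  11001(✓)  11010(✓)  11011(✓)  11100(✓)  11110(✓)  11111(✓)
size-2^1 implicants → -0001(✓)  -0100(✓)  -0110(✓)  -0111(✓)  -1001(✓)  -1011(✓)  -1110(✓)  -1111(✓)  0-001(✓)  0-110(✓)  0-111(✓)  00-10  001-0(✓)  0011-(✓)  01-01(✓)  01-11(✓)  010-1(✓)  0100-  011-1(✓)  0111-(✓)  1-001(✓)  1-011(✓)  1-100(✓)  1-110(✓)  1-111(✓)  10-00(✓)  10-01(✓)  10-11(✓)  100-1(✓)  1000-(✓)  101-0(✓)  101-1(✓)  1010-(✓)  1011-(✓)  11-10(✓)  11-11(✓)  110-1(✓)  1101-(✓)  111-0(✓)  1111-(✓)
size-2^2 implicants → --001  --110(✓)  --111(✓)  -01-0  -011-(✓)  -1-11  -10-1  -111-(✓)  0-11-(✓)  01--1  1--11  1-0-1  1-1-0  1-11-(✓)  10--1  10-0-  101--  11-1-
size-2^3 implicants → --11-
Unchecked terms (primes): --001, --11-, -01-0, -1-11, -10-1, 00-10, 01--1, 0100-, 1--11, 1-0-1, 1-1-0, 10--1, 10-0-, 101--, 11-1-
Minterm coverage:
  m1 ⊆ --001 [E]
  m2 ⊆ 00-10 [E]
  m4 ⊆ -01-0 [E]
  m6 ⊆ --11-,-01-0,00-10
  m8 ⊆ 0100- [E]
  m9 ⊆ --001,-10-1,01--1,0100-
  m11 ⊆ -1-11,-10-1,01--1
  m13 ⊆ 01--1 [E]
  m14 ⊆ --11- [E]
  m15 ⊆ --11-,-1-11,01--1
  m16 ⊆ 10-0- [E]
  m17 ⊆ --001,1-0-1,10--1,10-0-
  m19 ⊆ 1--11,1-0-1,10--1
  m22 ⊆ --11-,-01-0,1-1-0,101--
  m23 ⊆ --11-,1--11,10--1,101--
  m25 ⊆ --001,-10-1,1-0-1
  m26 ⊆ 11-1- [E]
  m27 ⊆ -1-11,-10-1,1--11,1-0-1,11-1-
  m28 ⊆ 1-1-0 [E]
  m30 ⊆ --11-,1-1-0,11-1-
  m31 ⊆ --11-,-1-11,1--11,11-1-
E = {--001, --11-, -01-0, 00-10, 01--1, 0100-, 1-1-0, 10-0-, 11-1-}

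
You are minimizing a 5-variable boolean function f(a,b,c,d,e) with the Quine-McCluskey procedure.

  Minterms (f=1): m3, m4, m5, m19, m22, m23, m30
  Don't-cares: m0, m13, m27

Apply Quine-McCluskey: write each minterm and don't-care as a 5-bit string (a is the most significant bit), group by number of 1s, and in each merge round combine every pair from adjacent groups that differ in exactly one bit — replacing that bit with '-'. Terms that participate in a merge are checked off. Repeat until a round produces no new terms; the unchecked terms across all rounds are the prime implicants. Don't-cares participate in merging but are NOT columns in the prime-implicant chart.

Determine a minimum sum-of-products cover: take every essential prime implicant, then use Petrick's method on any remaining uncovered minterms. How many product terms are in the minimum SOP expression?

4

Round 0: 00000✓ 00011✓ 00100✓ 00101✓ 01101✓ 10011✓ 10110✓ 10111✓ 11011✓ 11110✓
Round 1: -0011 0-101 00-00 0010- 1-011 1-110 10-11 1011-
PIs = {-0011, 0-101, 00-00, 0010-, 1-011, 1-110, 10-11, 1011-}
Coverage chart:
  m3: -0011 ←essential
  m4: 00-00,0010-
  m5: 0-101,0010-
  m19: -0011,1-011,10-11
  m22: 1-110,1011-
  m23: 10-11,1011-
  m30: 1-110 ←essential
Essential: -0011, 1-110
Petrick residual → 0010-, 10-11
Min cover (4 terms): b'c'de + a'b'cd' + acde' + ab'de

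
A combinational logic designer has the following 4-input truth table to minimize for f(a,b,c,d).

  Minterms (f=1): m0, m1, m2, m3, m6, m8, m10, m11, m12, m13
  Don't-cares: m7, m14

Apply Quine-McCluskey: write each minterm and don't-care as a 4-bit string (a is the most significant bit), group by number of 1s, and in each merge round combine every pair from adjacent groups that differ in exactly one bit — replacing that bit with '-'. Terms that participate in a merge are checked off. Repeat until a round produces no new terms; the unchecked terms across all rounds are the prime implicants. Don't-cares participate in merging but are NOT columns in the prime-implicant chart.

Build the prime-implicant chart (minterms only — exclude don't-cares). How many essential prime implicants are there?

[col 0] 0000*, 0001*, 0010*, 0011*, 0110*, 0111*, 1000*, 1010*, 1011*, 1100*, 1101*, 1110*
[col 1] -000*, -010*, -011*, -110*, 0-10*, 0-11*, 00-0*, 00-1*, 000-*, 001-*, 011-*, 1-00*, 1-10*, 10-0*, 101-*, 11-0*, 110-
[col 2] --10, -0-0, -01-, 0-1-, 00--, 1--0
Prime implicants: --10, -0-0, -01-, 0-1-, 00--, 1--0, 110-
PI chart (minterm → PIs covering it):
  0 | -0-0,00--
  1 | 00--  (sole → essential)
  2 | --10,-0-0,-01-,0-1-,00--
  3 | -01-,0-1-,00--
  6 | --10,0-1-
  8 | -0-0,1--0
  10 | --10,-0-0,-01-,1--0
  11 | -01-  (sole → essential)
  12 | 1--0,110-
  13 | 110-  (sole → essential)
Essential prime implicants: -01-, 00--, 110-

3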